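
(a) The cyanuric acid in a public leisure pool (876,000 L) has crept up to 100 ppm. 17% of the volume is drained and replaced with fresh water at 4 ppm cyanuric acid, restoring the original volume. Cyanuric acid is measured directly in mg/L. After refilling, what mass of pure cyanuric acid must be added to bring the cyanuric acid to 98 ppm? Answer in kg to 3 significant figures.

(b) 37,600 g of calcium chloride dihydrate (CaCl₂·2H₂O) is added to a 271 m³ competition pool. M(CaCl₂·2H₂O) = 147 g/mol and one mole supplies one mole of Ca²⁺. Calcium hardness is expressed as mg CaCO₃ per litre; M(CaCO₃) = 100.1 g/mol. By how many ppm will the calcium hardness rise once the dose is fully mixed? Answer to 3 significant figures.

(a) After draining 17% and refilling: 100 × 0.83 + 4 × 0.17 = 83.68 ppm.
(a) Deficit to target: 98 − 83.68 = 14.32 mg/L.
(a) Mass: 14.32 mg/L × 876,000 L = 12,540 g cyanuric acid.

(b) Volume: 271 m³ = 271,000 L.
(b) Moles of Ca²⁺: 37,600 g ÷ 147 g/mol = 255.8 mol.
(b) As CaCO₃: 255.8 mol × 100.1 g/mol = 25,600 g.
(b) Rise: 25,600 g / 271,000 L × 1000 = 94.48 mg/L.

(a) 12.5 kg; (b) 94.5 ppm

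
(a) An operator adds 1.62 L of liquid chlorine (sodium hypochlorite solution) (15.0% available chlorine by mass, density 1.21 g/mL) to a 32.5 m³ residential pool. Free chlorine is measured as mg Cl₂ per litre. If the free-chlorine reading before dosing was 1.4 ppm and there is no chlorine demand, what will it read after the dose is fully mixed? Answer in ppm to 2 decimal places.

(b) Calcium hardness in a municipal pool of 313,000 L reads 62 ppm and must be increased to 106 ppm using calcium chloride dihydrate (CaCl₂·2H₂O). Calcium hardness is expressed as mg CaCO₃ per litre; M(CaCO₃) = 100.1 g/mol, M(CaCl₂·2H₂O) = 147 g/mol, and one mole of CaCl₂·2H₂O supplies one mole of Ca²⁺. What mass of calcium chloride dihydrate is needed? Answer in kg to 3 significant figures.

(a) Volume: 32.5 m³ = 32,500 L.
(a) Mass of solution: 1.62 L × 1000 mL/L × 1.21 g/mL = 1960 g.
(a) Available chlorine delivered: 1960 g × 0.15 = 294 g as Cl₂.
(a) Concentration rise: 294 g / 32,500 L = 9.047 mg/L = 9.05 ppm.
(a) Final FC: 1.4 + 9.05 = 10.45 ppm.

(b) Hardness to add: (106 − 62) = 44 mg/L as CaCO₃ × 313,000 L = 13,770 g as CaCO₃.
(b) Moles of Ca²⁺ (1 mol Ca²⁺ ≡ 1 mol CaCO₃): 13,770 / 100.1 g/mol = 137.6 mol.
(b) Mass of CaCl₂·2H₂O: 137.6 × 147 = 20,220 g.

(a) 10.45 ppm; (b) 20.2 kg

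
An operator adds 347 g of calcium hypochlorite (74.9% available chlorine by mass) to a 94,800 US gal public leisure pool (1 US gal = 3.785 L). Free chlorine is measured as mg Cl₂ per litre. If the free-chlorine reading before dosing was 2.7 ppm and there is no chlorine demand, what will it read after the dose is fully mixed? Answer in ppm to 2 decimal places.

3.42 ppm

Volume: 94,800 US gal × 3.785 L/gal = 358,818 L.
Available chlorine delivered: 347 g × 0.749 = 259.9 g as Cl₂.
Concentration rise: 259.9 g / 358,818 L = 0.7243 mg/L = 0.72 ppm.
Final FC: 2.7 + 0.72 = 3.42 ppm.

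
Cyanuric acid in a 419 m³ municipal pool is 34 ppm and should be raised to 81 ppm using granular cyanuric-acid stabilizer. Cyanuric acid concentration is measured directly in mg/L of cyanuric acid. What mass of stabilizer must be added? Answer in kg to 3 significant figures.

Volume: 419 m³ = 419,000 L.
CYA to add: (81 − 34) = 47 mg/L × 419,000 L = 19,690 g cyanuric acid.

19.7 kg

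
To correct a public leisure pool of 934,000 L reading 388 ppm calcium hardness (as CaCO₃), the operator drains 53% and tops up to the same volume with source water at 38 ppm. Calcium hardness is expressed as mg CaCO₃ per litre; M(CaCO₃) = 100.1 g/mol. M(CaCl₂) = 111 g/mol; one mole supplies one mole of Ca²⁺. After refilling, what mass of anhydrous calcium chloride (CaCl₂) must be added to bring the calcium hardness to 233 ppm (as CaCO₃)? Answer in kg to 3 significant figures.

31.6 kg

After draining 53% and refilling: 388 × 0.47 + 38 × 0.53 = 202.5 ppm.
Deficit to target: 233 − 202.5 = 30.5 mg/L.
As CaCO₃: 30.5 mg/L × 934,000 L = 28,490 g; ÷ 100.1 = 284.6 mol Ca²⁺.
Mass: 284.6 × 111 = 31,590 g.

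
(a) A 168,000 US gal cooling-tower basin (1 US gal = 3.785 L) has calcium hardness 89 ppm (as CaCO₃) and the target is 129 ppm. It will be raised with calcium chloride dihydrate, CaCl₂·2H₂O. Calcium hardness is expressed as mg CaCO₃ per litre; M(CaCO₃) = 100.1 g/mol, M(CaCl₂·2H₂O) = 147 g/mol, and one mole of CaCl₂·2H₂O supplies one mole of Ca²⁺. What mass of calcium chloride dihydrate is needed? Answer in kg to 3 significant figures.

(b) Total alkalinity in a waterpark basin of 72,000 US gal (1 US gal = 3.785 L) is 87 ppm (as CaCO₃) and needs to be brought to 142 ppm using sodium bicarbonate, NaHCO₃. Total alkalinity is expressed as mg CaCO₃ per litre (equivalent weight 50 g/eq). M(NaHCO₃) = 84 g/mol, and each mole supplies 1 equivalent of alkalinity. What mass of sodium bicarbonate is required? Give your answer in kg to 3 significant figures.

(a) 37.4 kg; (b) 25.2 kg

(a) Volume: 168,000 US gal × 3.785 L/gal = 635,880 L.
(a) Hardness to add: (129 − 89) = 40 mg/L as CaCO₃ × 635,880 L = 25,440 g as CaCO₃.
(a) Moles of Ca²⁺ (1 mol Ca²⁺ ≡ 1 mol CaCO₃): 25,440 / 100.1 g/mol = 254.1 mol.
(a) Mass of CaCl₂·2H₂O: 254.1 × 147 = 37,350 g.

(b) Volume: 72,000 US gal × 3.785 L/gal = 272,520 L.
(b) Alkalinity to add: (142 − 87) = 55 mg/L as CaCO₃ × 272,520 L = 14,990 g as CaCO₃.
(b) Equivalents: 14,990 g ÷ 50 g/eq = 299.8 eq.
(b) NaHCO₃ supplies 1 eq per mole → 299.8 mol.
(b) Mass: 299.8 mol × 84 g/mol = 25,180 g.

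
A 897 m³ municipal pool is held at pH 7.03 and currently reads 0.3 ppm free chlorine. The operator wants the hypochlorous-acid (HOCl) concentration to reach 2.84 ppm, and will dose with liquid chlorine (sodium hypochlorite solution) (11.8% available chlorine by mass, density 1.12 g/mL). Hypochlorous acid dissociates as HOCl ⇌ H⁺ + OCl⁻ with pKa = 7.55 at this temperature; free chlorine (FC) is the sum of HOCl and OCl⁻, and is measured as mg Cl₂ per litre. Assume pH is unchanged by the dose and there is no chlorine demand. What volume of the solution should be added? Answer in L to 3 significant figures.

23.1 L

Volume: 897 m³ = 897,000 L.
[OCl⁻]/[HOCl] = 10^(pH − pKa) = 10^(7.03 − 7.55) = 0.302; fraction as HOCl = 1/(1 + 0.302) = 0.7681.
Free chlorine required for 2.84 ppm HOCl: 2.84 / 0.7681 = 3.698 ppm.
FC to add: 3.698 − 0.3 = 3.398 mg/L as Cl₂.
Cl₂ equivalent: 3.398 mg/L × 897,000 L = 3048 g.
Product at 11.8% available Cl: 3048 / 0.118 = 25,830 g.
Volume: 25,830 g ÷ 1.12 g/mL = 23,060 mL.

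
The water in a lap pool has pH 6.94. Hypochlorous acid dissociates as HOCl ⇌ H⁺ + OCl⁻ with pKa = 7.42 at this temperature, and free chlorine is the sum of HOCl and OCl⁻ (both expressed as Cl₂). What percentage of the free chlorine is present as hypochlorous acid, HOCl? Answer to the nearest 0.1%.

75.1%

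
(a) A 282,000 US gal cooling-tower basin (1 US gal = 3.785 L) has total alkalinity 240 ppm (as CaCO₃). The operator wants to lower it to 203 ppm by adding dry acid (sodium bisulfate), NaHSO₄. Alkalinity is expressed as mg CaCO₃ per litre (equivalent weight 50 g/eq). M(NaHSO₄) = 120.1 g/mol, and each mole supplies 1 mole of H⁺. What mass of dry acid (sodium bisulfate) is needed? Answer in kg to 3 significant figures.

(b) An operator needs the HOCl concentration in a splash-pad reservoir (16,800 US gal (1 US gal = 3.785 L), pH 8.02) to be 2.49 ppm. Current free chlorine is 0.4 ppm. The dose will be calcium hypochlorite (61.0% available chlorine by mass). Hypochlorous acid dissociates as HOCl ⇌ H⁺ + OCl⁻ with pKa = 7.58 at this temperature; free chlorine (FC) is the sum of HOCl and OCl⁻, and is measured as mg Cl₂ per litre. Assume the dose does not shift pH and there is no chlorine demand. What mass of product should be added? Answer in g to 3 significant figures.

(a) 94.9 kg; (b) 933 g

(a) Volume: 282,000 US gal × 3.785 L/gal = 1,067,370 L.
(a) Alkalinity to neutralize: (240 − 203) = 37 mg/L as CaCO₃ × 1,067,370 L = 39,490 g as CaCO₃.
(a) Equivalents of H⁺ required: 39,490 ÷ 50 g/eq = 789.9 eq = 789.9 mol NaHSO₄.
(a) Mass of NaHSO₄: 789.9 × 120.1 = 94,860 g.

(b) Volume: 16,800 US gal × 3.785 L/gal = 63,588 L.
(b) [OCl⁻]/[HOCl] = 10^(pH − pKa) = 10^(8.02 − 7.58) = 2.754; fraction as HOCl = 1/(1 + 2.754) = 0.2664.
(b) Free chlorine required for 2.49 ppm HOCl: 2.49 / 0.2664 = 9.348 ppm.
(b) FC to add: 9.348 − 0.4 = 8.948 mg/L as Cl₂.
(b) Cl₂ equivalent: 8.948 mg/L × 63,588 L = 569 g.
(b) Product at 61.0% available Cl: 569 / 0.61 = 932.8 g.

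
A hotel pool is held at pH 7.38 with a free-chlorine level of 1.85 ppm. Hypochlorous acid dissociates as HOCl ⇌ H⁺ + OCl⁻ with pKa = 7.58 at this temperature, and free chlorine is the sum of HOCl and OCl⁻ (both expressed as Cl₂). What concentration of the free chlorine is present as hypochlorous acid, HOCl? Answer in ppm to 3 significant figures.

1.13 ppm

[OCl⁻]/[HOCl] = 10^(pH − pKa) = 10^(7.38 − 7.58) = 10^-0.20 = 0.631.
Fraction as HOCl = 1 / (1 + 0.631) = 0.6131.
HOCl = 0.6131 × 1.85 ppm = 1.134 ppm.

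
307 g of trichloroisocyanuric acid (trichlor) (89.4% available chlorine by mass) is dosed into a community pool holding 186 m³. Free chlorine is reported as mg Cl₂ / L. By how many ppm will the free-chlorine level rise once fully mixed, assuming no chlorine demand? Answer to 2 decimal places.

1.48 ppm

Volume: 186 m³ = 186,000 L.
Available chlorine delivered: 307 g × 0.894 = 274.5 g as Cl₂.
Concentration rise: 274.5 g / 186,000 L = 1.476 mg/L = 1.48 ppm.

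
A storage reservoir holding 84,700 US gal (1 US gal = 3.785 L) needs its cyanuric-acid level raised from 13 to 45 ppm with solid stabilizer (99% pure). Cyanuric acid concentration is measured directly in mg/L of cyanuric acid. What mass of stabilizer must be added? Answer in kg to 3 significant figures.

10.4 kg

Volume: 84,700 US gal × 3.785 L/gal = 320,590 L.
CYA to add: (45 − 13) = 32 mg/L × 320,590 L = 10,260 g cyanuric acid.
At 99% purity: 10,260 / 0.99 = 10,360 g product.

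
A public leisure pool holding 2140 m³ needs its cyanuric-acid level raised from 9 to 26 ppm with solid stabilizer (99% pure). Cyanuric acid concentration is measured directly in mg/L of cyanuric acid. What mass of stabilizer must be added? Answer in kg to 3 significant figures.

Volume: 2140 m³ = 2,140,000 L.
CYA to add: (26 − 9) = 17 mg/L × 2,140,000 L = 36,380 g cyanuric acid.
At 99% purity: 36,380 / 0.99 = 36,750 g product.

36.7 kg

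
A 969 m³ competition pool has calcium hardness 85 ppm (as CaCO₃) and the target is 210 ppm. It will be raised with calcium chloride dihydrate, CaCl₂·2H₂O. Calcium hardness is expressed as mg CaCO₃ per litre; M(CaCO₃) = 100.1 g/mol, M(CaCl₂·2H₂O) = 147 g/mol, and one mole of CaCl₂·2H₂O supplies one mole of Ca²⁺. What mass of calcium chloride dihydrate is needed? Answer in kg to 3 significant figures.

178 kg

Volume: 969 m³ = 969,000 L.
Hardness to add: (210 − 85) = 125 mg/L as CaCO₃ × 969,000 L = 121,100 g as CaCO₃.
Moles of Ca²⁺ (1 mol Ca²⁺ ≡ 1 mol CaCO₃): 121,100 / 100.1 g/mol = 1210 mol.
Mass of CaCl₂·2H₂O: 1210 × 147 = 177,900 g.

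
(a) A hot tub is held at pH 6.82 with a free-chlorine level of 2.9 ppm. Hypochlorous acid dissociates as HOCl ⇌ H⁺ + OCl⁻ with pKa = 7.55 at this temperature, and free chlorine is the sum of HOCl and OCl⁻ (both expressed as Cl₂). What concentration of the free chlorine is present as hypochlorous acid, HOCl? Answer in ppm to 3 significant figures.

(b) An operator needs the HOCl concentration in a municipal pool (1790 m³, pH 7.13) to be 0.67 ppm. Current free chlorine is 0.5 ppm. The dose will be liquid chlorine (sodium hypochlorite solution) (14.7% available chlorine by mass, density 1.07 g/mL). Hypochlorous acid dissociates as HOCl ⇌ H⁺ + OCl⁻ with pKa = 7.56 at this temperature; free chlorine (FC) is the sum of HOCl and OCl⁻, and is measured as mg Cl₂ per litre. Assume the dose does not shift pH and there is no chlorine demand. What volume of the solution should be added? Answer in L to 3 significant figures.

(a) 2.44 ppm; (b) 4.77 L

(a) [OCl⁻]/[HOCl] = 10^(pH − pKa) = 10^(6.82 − 7.55) = 10^-0.73 = 0.1862.
(a) Fraction as HOCl = 1 / (1 + 0.1862) = 0.843.
(a) HOCl = 0.843 × 2.9 ppm = 2.445 ppm.

(b) Volume: 1790 m³ = 1,790,000 L.
(b) [OCl⁻]/[HOCl] = 10^(pH − pKa) = 10^(7.13 − 7.56) = 0.3715; fraction as HOCl = 1/(1 + 0.3715) = 0.7291.
(b) Free chlorine required for 0.67 ppm HOCl: 0.67 / 0.7291 = 0.9189 ppm.
(b) FC to add: 0.9189 − 0.5 = 0.4189 mg/L as Cl₂.
(b) Cl₂ equivalent: 0.4189 mg/L × 1,790,000 L = 749.9 g.
(b) Product at 14.7% available Cl: 749.9 / 0.147 = 5101 g.
(b) Volume: 5101 g ÷ 1.07 g/mL = 4768 mL.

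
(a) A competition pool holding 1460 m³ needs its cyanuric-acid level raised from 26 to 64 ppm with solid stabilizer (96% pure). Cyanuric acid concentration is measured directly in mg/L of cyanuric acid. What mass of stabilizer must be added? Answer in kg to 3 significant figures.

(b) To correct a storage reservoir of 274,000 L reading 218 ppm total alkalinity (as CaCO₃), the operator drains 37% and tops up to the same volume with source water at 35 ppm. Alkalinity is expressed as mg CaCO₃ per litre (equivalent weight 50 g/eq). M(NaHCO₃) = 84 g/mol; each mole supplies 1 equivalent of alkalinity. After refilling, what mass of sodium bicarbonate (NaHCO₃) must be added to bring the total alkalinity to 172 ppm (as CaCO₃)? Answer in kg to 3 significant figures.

(a) 57.8 kg; (b) 9.99 kg

(a) Volume: 1460 m³ = 1,460,000 L.
(a) CYA to add: (64 − 26) = 38 mg/L × 1,460,000 L = 55,480 g cyanuric acid.
(a) At 96% purity: 55,480 / 0.96 = 57,790 g product.

(b) After draining 37% and refilling: 218 × 0.63 + 35 × 0.37 = 150.29 ppm.
(b) Deficit to target: 172 − 150.29 = 21.71 mg/L.
(b) As CaCO₃: 21.71 mg/L × 274,000 L = 5949 g; ÷ 50 g/eq ÷ 1 = 119 mol NaHCO₃.
(b) Mass: 119 × 84 = 9994 g.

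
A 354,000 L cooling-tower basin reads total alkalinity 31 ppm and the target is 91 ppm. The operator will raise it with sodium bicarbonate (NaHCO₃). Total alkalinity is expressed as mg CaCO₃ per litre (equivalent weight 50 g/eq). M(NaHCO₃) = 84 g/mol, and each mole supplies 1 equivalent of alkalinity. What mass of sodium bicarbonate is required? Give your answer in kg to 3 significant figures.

35.7 kg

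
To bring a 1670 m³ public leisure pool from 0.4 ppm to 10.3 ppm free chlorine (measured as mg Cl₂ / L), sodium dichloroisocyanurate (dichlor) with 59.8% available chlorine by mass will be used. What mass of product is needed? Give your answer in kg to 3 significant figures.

27.6 kg

Volume: 1670 m³ = 1,670,000 L.
Chlorine deficit: 10.3 − 0.4 = 9.9 ppm = 9.9 mg/L as Cl₂.
Cl₂ equivalent needed: 9.9 mg/L × 1,670,000 L = 16,530,000 mg = 16,530 g.
Product at 59.8% available chlorine: 16,530 / 0.598 = 27,650 g.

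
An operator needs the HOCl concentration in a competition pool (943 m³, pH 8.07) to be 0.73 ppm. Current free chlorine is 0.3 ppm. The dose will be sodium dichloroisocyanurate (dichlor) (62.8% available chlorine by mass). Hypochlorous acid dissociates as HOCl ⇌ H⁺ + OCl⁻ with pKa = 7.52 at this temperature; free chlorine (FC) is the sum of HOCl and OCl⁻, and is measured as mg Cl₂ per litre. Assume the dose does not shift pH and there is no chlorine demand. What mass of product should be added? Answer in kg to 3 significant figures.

4.54 kg

Volume: 943 m³ = 943,000 L.
[OCl⁻]/[HOCl] = 10^(pH − pKa) = 10^(8.07 − 7.52) = 3.548; fraction as HOCl = 1/(1 + 3.548) = 0.2199.
Free chlorine required for 0.73 ppm HOCl: 0.73 / 0.2199 = 3.32 ppm.
FC to add: 3.32 − 0.3 = 3.02 mg/L as Cl₂.
Cl₂ equivalent: 3.02 mg/L × 943,000 L = 2848 g.
Product at 62.8% available Cl: 2848 / 0.628 = 4535 g.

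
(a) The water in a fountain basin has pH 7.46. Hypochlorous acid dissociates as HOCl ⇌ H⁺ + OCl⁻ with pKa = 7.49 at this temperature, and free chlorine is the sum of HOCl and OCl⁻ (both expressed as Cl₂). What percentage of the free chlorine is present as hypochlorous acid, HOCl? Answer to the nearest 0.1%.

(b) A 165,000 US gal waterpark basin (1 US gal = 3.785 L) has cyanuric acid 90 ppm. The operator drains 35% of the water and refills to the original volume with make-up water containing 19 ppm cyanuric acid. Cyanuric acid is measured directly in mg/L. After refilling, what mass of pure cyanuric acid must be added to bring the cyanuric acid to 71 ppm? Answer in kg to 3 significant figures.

(a) [OCl⁻]/[HOCl] = 10^(pH − pKa) = 10^(7.46 − 7.49) = 10^-0.03 = 0.9333.
(a) Fraction as HOCl = 1 / (1 + 0.9333) = 0.5173.

(b) Volume: 165,000 US gal × 3.785 L/gal = 624,525 L.
(b) After draining 35% and refilling: 90 × 0.65 + 19 × 0.35 = 65.15 ppm.
(b) Deficit to target: 71 − 65.15 = 5.85 mg/L.
(b) Mass: 5.85 mg/L × 624,525 L = 3653 g cyanuric acid.

(a) 51.7%; (b) 3.65 kg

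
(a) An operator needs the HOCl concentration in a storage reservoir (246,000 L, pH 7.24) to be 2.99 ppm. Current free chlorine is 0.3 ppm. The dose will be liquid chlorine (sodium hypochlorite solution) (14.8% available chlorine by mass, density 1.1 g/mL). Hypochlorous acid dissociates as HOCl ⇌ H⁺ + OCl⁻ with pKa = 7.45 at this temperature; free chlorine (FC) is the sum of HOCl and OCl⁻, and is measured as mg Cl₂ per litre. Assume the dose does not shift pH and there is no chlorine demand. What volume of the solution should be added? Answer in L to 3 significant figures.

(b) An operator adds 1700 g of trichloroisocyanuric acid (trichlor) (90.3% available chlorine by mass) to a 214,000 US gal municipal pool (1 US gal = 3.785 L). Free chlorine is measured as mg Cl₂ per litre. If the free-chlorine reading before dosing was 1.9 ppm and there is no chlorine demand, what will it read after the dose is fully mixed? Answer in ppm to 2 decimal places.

(a) 6.85 L; (b) 3.80 ppm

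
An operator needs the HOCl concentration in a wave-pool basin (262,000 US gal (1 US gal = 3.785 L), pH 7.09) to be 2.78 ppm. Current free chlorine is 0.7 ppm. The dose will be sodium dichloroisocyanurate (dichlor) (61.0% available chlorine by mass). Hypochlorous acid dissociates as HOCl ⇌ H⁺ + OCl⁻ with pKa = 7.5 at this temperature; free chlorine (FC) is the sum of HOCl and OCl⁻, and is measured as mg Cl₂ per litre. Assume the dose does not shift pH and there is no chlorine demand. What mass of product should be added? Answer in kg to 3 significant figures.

5.14 kg

Volume: 262,000 US gal × 3.785 L/gal = 991,670 L.
[OCl⁻]/[HOCl] = 10^(pH − pKa) = 10^(7.09 − 7.5) = 0.389; fraction as HOCl = 1/(1 + 0.389) = 0.7199.
Free chlorine required for 2.78 ppm HOCl: 2.78 / 0.7199 = 3.862 ppm.
FC to add: 3.862 − 0.7 = 3.162 mg/L as Cl₂.
Cl₂ equivalent: 3.162 mg/L × 991,670 L = 3135 g.
Product at 61.0% available Cl: 3135 / 0.61 = 5140 g.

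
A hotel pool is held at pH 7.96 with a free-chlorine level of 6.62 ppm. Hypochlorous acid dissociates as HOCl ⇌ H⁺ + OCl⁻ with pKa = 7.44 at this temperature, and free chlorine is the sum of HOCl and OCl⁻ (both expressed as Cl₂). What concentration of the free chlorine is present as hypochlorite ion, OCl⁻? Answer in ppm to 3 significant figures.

5.08 ppm

[OCl⁻]/[HOCl] = 10^(pH − pKa) = 10^(7.96 − 7.44) = 10^0.52 = 3.311.
Fraction as HOCl = 1 / (1 + 3.311) = 0.2319.
OCl⁻ = (1 − 0.2319) × 6.62 ppm = 5.085 ppm.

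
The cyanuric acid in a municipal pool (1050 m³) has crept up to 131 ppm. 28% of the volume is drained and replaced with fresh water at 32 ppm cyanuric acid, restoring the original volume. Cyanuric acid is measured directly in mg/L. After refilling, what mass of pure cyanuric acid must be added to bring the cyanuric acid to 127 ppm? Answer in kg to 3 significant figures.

Volume: 1050 m³ = 1,050,000 L.
After draining 28% and refilling: 131 × 0.72 + 32 × 0.28 = 103.28 ppm.
Deficit to target: 127 − 103.28 = 23.72 mg/L.
Mass: 23.72 mg/L × 1,050,000 L = 24,910 g cyanuric acid.

24.9 kg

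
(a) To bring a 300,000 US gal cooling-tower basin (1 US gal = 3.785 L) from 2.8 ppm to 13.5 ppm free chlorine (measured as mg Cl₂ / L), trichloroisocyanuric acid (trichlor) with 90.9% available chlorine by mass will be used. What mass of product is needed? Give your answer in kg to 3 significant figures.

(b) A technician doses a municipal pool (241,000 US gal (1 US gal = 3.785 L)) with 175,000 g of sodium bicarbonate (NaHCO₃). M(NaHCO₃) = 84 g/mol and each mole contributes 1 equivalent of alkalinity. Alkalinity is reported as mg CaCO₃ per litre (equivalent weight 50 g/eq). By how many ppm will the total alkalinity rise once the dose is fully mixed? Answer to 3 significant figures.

(a) Volume: 300,000 US gal × 3.785 L/gal = 1,135,500 L.
(a) Chlorine deficit: 13.5 − 2.8 = 10.7 ppm = 10.7 mg/L as Cl₂.
(a) Cl₂ equivalent needed: 10.7 mg/L × 1,135,500 L = 12,150,000 mg = 12,150 g.
(a) Product at 90.9% available chlorine: 12,150 / 0.909 = 13,370 g.

(b) Volume: 241,000 US gal × 3.785 L/gal = 912,185 L.
(b) Moles of NaHCO₃: 175,000 g ÷ 84 g/mol = 2083 mol → 2083 eq of alkalinity.
(b) As CaCO₃: 2083 eq × 50 g/eq = 104,200 g.
(b) Rise: 104,200 g / 912,185 L × 1000 = 114.2 mg/L.

(a) 13.4 kg; (b) 114 ppm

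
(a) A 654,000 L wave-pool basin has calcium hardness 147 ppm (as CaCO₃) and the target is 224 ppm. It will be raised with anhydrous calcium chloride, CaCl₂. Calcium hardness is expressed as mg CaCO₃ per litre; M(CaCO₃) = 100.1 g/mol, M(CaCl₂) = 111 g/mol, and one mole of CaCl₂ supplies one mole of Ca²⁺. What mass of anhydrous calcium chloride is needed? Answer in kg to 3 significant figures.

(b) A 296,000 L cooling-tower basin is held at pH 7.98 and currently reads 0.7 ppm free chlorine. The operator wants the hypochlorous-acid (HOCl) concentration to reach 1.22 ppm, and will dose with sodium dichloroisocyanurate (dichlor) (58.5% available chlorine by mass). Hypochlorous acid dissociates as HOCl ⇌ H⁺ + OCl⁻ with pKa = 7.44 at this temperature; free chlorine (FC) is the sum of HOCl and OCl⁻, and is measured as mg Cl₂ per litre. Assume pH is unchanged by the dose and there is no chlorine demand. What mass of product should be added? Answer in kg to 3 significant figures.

(a) 55.8 kg; (b) 2.40 kg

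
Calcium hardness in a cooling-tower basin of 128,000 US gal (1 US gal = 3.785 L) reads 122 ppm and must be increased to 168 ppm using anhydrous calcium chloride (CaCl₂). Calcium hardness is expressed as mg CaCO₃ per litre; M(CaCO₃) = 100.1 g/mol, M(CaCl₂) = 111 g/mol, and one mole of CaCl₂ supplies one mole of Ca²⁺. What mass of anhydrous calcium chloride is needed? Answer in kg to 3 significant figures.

Volume: 128,000 US gal × 3.785 L/gal = 484,480 L.
Hardness to add: (168 − 122) = 46 mg/L as CaCO₃ × 484,480 L = 22,290 g as CaCO₃.
Moles of Ca²⁺ (1 mol Ca²⁺ ≡ 1 mol CaCO₃): 22,290 / 100.1 g/mol = 222.6 mol.
Mass of CaCl₂: 222.6 × 111 = 24,710 g.

24.7 kg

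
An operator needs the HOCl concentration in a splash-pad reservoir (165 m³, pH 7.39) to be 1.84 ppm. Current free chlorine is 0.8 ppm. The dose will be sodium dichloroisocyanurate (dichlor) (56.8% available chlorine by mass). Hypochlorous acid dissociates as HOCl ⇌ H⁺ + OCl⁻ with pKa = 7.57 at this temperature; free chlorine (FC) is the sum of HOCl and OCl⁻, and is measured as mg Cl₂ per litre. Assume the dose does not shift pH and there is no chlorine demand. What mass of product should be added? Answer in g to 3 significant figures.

655 g

Volume: 165 m³ = 165,000 L.
[OCl⁻]/[HOCl] = 10^(pH − pKa) = 10^(7.39 − 7.57) = 0.6607; fraction as HOCl = 1/(1 + 0.6607) = 0.6022.
Free chlorine required for 1.84 ppm HOCl: 1.84 / 0.6022 = 3.056 ppm.
FC to add: 3.056 − 0.8 = 2.256 mg/L as Cl₂.
Cl₂ equivalent: 2.256 mg/L × 165,000 L = 372.2 g.
Product at 56.8% available Cl: 372.2 / 0.568 = 655.3 g.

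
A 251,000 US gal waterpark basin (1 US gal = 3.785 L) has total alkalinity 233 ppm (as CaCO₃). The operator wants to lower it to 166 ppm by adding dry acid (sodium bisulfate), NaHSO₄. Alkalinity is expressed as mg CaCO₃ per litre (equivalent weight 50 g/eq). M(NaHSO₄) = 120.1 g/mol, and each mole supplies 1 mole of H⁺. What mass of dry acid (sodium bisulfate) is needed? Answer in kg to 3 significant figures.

153 kg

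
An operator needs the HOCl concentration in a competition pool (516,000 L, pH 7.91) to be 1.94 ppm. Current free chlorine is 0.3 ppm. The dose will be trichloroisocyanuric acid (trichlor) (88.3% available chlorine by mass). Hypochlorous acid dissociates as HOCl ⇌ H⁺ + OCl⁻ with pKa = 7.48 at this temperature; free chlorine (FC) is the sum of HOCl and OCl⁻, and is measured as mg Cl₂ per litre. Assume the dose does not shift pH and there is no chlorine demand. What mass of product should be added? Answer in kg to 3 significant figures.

4.01 kg

[OCl⁻]/[HOCl] = 10^(pH − pKa) = 10^(7.91 − 7.48) = 2.692; fraction as HOCl = 1/(1 + 2.692) = 0.2709.
Free chlorine required for 1.94 ppm HOCl: 1.94 / 0.2709 = 7.162 ppm.
FC to add: 7.162 − 0.3 = 6.862 mg/L as Cl₂.
Cl₂ equivalent: 6.862 mg/L × 516,000 L = 3541 g.
Product at 88.3% available Cl: 3541 / 0.883 = 4010 g.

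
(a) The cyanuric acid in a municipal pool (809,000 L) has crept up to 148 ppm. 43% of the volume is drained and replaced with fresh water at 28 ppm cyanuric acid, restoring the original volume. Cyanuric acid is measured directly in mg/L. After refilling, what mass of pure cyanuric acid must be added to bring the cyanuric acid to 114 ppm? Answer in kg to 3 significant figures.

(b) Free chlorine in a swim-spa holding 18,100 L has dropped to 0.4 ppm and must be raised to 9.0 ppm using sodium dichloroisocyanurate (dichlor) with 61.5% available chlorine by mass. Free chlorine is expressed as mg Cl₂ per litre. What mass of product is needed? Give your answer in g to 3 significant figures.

(a) After draining 43% and refilling: 148 × 0.57 + 28 × 0.43 = 96.4 ppm.
(a) Deficit to target: 114 − 96.4 = 17.6 mg/L.
(a) Mass: 17.6 mg/L × 809,000 L = 14,240 g cyanuric acid.

(b) Chlorine deficit: 9.0 − 0.4 = 8.6 ppm = 8.6 mg/L as Cl₂.
(b) Cl₂ equivalent needed: 8.6 mg/L × 18,100 L = 155,700 mg = 155.7 g.
(b) Product at 61.5% available chlorine: 155.7 / 0.615 = 253.1 g.

(a) 14.2 kg; (b) 253 g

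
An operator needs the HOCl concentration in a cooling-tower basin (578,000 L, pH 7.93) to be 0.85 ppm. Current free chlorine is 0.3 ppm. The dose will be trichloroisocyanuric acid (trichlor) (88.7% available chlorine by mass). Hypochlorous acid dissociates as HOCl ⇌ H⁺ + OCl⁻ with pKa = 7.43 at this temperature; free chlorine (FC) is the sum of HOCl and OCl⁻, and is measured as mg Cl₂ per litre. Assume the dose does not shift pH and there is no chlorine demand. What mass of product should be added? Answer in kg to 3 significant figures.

[OCl⁻]/[HOCl] = 10^(pH − pKa) = 10^(7.93 − 7.43) = 3.162; fraction as HOCl = 1/(1 + 3.162) = 0.2403.
Free chlorine required for 0.85 ppm HOCl: 0.85 / 0.2403 = 3.538 ppm.
FC to add: 3.538 − 0.3 = 3.238 mg/L as Cl₂.
Cl₂ equivalent: 3.238 mg/L × 578,000 L = 1872 g.
Product at 88.7% available Cl: 1872 / 0.887 = 2110 g.

2.11 kg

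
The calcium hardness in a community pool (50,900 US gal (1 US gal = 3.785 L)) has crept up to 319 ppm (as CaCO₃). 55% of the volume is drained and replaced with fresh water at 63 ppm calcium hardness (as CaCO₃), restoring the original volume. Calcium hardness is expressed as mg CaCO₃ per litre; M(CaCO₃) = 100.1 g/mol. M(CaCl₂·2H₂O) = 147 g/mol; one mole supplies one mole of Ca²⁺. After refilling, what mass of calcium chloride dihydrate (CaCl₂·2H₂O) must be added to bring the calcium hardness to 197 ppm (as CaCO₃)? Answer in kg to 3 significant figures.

Volume: 50,900 US gal × 3.785 L/gal = 192,656 L.
After draining 55% and refilling: 319 × 0.45 + 63 × 0.55 = 178.2 ppm.
Deficit to target: 197 − 178.2 = 18.8 mg/L.
As CaCO₃: 18.8 mg/L × 192,656 L = 3622 g; ÷ 100.1 = 36.18 mol Ca²⁺.
Mass: 36.18 × 147 = 5319 g.

5.32 kg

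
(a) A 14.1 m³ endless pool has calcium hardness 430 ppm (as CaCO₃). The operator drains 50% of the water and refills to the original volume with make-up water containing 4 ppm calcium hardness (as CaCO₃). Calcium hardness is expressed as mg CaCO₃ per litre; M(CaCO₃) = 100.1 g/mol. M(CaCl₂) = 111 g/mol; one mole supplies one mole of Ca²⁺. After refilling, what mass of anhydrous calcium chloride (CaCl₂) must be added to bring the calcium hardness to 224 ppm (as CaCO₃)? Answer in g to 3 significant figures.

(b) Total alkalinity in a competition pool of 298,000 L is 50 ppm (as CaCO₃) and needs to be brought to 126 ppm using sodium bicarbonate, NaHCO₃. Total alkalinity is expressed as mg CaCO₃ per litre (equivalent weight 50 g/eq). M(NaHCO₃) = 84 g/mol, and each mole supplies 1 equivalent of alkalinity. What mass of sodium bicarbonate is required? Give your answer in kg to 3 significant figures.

(a) Volume: 14.1 m³ = 14,100 L.
(a) After draining 50% and refilling: 430 × 0.50 + 4 × 0.50 = 217 ppm.
(a) Deficit to target: 224 − 217 = 7 mg/L.
(a) As CaCO₃: 7 mg/L × 14,100 L = 98.7 g; ÷ 100.1 = 0.986 mol Ca²⁺.
(a) Mass: 0.986 × 111 = 109.4 g.

(b) Alkalinity to add: (126 − 50) = 76 mg/L as CaCO₃ × 298,000 L = 22,650 g as CaCO₃.
(b) Equivalents: 22,650 g ÷ 50 g/eq = 453 eq.
(b) NaHCO₃ supplies 1 eq per mole → 453 mol.
(b) Mass: 453 mol × 84 g/mol = 38,050 g.

(a) 109 g; (b) 38.0 kg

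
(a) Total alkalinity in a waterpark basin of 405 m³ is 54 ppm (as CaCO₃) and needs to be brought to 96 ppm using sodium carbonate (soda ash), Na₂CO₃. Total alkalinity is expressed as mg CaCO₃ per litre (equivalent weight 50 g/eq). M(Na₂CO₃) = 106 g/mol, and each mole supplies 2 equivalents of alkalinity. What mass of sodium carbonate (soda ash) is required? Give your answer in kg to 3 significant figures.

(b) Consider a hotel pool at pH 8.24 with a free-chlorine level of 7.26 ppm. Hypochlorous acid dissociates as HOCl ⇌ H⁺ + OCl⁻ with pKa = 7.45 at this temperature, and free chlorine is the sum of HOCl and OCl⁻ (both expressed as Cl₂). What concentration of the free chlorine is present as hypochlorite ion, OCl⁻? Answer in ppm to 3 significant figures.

(a) Volume: 405 m³ = 405,000 L.
(a) Alkalinity to add: (96 − 54) = 42 mg/L as CaCO₃ × 405,000 L = 17,010 g as CaCO₃.
(a) Equivalents: 17,010 g ÷ 50 g/eq = 340.2 eq.
(a) Each mole of Na₂CO₃ supplies 2 eq, so 340.2 / 2 = 170.1 mol.
(a) Mass: 170.1 mol × 106 g/mol = 18,030 g.

(b) [OCl⁻]/[HOCl] = 10^(pH − pKa) = 10^(8.24 − 7.45) = 10^0.79 = 6.166.
(b) Fraction as HOCl = 1 / (1 + 6.166) = 0.1395.
(b) OCl⁻ = (1 − 0.1395) × 7.26 ppm = 6.247 ppm.

(a) 18.0 kg; (b) 6.25 ppm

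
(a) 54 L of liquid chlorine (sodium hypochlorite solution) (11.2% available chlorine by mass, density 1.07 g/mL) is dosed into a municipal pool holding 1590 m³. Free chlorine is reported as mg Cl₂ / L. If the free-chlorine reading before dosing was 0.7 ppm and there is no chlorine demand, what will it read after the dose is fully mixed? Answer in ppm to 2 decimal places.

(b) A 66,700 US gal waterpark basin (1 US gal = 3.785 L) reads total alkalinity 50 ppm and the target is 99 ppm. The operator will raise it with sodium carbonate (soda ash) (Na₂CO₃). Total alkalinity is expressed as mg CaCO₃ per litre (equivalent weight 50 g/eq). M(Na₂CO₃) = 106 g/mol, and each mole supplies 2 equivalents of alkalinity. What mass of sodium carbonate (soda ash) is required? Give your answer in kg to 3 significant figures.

(a) Volume: 1590 m³ = 1,590,000 L.
(a) Mass of solution: 54 L × 1000 mL/L × 1.07 g/mL = 57,780 g.
(a) Available chlorine delivered: 57,780 g × 0.112 = 6471 g as Cl₂.
(a) Concentration rise: 6471 g / 1,590,000 L = 4.07 mg/L = 4.07 ppm.
(a) Final FC: 0.7 + 4.07 = 4.77 ppm.

(b) Volume: 66,700 US gal × 3.785 L/gal = 252,460 L.
(b) Alkalinity to add: (99 − 50) = 49 mg/L as CaCO₃ × 252,460 L = 12,370 g as CaCO₃.
(b) Equivalents: 12,370 g ÷ 50 g/eq = 247.4 eq.
(b) Each mole of Na₂CO₃ supplies 2 eq, so 247.4 / 2 = 123.7 mol.
(b) Mass: 123.7 mol × 106 g/mol = 13,110 g.

(a) 4.77 ppm; (b) 13.1 kg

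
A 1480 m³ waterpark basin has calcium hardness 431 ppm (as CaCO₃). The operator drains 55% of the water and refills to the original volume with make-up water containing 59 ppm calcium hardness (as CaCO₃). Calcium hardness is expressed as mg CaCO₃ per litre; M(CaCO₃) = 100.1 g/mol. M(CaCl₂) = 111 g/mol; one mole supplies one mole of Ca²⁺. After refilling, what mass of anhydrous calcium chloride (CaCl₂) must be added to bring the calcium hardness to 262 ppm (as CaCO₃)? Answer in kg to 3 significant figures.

Volume: 1480 m³ = 1,480,000 L.
After draining 55% and refilling: 431 × 0.45 + 59 × 0.55 = 226.4 ppm.
Deficit to target: 262 − 226.4 = 35.6 mg/L.
As CaCO₃: 35.6 mg/L × 1,480,000 L = 52,690 g; ÷ 100.1 = 526.4 mol Ca²⁺.
Mass: 526.4 × 111 = 58,430 g.

58.4 kg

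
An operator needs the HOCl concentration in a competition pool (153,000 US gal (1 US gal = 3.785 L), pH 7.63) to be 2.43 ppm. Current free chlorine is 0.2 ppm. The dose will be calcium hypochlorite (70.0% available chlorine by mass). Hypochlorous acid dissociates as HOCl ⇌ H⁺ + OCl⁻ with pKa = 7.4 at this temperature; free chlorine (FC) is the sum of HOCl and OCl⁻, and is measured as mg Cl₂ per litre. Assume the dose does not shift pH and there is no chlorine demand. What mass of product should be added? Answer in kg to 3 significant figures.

5.26 kg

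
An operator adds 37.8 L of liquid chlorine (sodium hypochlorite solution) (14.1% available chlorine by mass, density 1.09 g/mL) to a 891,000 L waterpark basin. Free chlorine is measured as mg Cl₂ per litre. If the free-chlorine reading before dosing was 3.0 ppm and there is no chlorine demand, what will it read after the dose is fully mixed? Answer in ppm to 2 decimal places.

9.52 ppm

Mass of solution: 37.8 L × 1000 mL/L × 1.09 g/mL = 41,200 g.
Available chlorine delivered: 41,200 g × 0.141 = 5809 g as Cl₂.
Concentration rise: 5809 g / 891,000 L = 6.52 mg/L = 6.52 ppm.
Final FC: 3.0 + 6.52 = 9.52 ppm.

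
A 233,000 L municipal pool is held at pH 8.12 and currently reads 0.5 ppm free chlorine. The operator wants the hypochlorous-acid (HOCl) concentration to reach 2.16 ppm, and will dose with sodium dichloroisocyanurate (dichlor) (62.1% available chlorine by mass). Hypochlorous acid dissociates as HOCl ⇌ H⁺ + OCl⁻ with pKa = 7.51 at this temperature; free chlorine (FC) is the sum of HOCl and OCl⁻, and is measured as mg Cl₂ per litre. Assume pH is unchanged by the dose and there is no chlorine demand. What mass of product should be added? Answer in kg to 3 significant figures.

3.92 kg

[OCl⁻]/[HOCl] = 10^(pH − pKa) = 10^(8.12 − 7.51) = 4.074; fraction as HOCl = 1/(1 + 4.074) = 0.1971.
Free chlorine required for 2.16 ppm HOCl: 2.16 / 0.1971 = 10.96 ppm.
FC to add: 10.96 − 0.5 = 10.46 mg/L as Cl₂.
Cl₂ equivalent: 10.46 mg/L × 233,000 L = 2437 g.
Product at 62.1% available Cl: 2437 / 0.621 = 3924 g.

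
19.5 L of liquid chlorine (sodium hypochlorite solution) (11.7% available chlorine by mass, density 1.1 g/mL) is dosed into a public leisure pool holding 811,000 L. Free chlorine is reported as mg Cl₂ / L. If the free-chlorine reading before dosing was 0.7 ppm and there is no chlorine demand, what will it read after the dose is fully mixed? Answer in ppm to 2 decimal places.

3.79 ppm

Mass of solution: 19.5 L × 1000 mL/L × 1.1 g/mL = 21,450 g.
Available chlorine delivered: 21,450 g × 0.117 = 2510 g as Cl₂.
Concentration rise: 2510 g / 811,000 L = 3.095 mg/L = 3.09 ppm.
Final FC: 0.7 + 3.09 = 3.79 ppm.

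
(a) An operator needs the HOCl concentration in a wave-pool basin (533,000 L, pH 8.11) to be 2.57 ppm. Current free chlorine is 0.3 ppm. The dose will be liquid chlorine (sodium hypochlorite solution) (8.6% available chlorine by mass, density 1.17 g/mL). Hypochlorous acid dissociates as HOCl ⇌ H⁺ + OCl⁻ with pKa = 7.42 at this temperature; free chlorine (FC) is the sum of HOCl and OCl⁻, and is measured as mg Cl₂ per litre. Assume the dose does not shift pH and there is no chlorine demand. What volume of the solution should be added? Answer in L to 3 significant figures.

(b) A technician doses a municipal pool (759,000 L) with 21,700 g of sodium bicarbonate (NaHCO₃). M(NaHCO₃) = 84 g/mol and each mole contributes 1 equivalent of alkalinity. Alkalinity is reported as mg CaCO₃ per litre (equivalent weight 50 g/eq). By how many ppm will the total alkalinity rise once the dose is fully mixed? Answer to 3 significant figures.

(a) [OCl⁻]/[HOCl] = 10^(pH − pKa) = 10^(8.11 − 7.42) = 4.898; fraction as HOCl = 1/(1 + 4.898) = 0.1696.
(a) Free chlorine required for 2.57 ppm HOCl: 2.57 / 0.1696 = 15.16 ppm.
(a) FC to add: 15.16 − 0.3 = 14.86 mg/L as Cl₂.
(a) Cl₂ equivalent: 14.86 mg/L × 533,000 L = 7919 g.
(a) Product at 8.6% available Cl: 7919 / 0.086 = 92,080 g.
(a) Volume: 92,080 g ÷ 1.17 g/mL = 78,700 mL.

(b) Moles of NaHCO₃: 21,700 g ÷ 84 g/mol = 258.3 mol → 258.3 eq of alkalinity.
(b) As CaCO₃: 258.3 eq × 50 g/eq = 12,920 g.
(b) Rise: 12,920 g / 759,000 L × 1000 = 17.02 mg/L.

(a) 78.7 L; (b) 17.0 ppm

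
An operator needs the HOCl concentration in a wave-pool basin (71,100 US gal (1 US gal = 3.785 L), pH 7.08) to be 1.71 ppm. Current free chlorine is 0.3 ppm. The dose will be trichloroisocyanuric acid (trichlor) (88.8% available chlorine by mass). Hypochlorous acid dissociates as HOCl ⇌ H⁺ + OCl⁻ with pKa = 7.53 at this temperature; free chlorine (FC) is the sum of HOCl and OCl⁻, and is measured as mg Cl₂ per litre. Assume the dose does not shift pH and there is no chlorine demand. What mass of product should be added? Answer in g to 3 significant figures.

611 g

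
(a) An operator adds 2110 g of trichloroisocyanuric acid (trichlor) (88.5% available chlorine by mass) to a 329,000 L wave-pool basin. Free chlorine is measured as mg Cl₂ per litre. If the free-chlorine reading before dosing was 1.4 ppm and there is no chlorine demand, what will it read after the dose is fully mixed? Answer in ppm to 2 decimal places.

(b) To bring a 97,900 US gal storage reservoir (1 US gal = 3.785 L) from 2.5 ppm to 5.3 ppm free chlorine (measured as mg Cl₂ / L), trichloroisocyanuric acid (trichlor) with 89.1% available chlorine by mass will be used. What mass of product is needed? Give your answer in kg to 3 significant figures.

(a) Available chlorine delivered: 2110 g × 0.885 = 1867 g as Cl₂.
(a) Concentration rise: 1867 g / 329,000 L = 5.676 mg/L = 5.68 ppm.
(a) Final FC: 1.4 + 5.68 = 7.08 ppm.

(b) Volume: 97,900 US gal × 3.785 L/gal = 370,552 L.
(b) Chlorine deficit: 5.3 − 2.5 = 2.8 ppm = 2.8 mg/L as Cl₂.
(b) Cl₂ equivalent needed: 2.8 mg/L × 370,552 L = 1,038,000 mg = 1038 g.
(b) Product at 89.1% available chlorine: 1038 / 0.891 = 1164 g.

(a) 7.08 ppm; (b) 1.16 kg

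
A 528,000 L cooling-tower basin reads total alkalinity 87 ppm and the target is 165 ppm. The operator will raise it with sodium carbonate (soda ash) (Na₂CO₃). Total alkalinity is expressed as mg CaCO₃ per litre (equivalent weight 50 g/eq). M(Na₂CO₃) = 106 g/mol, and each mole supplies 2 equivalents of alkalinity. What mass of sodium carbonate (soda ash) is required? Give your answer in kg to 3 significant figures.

43.7 kg

Alkalinity to add: (165 − 87) = 78 mg/L as CaCO₃ × 528,000 L = 41,180 g as CaCO₃.
Equivalents: 41,180 g ÷ 50 g/eq = 823.7 eq.
Each mole of Na₂CO₃ supplies 2 eq, so 823.7 / 2 = 411.8 mol.
Mass: 411.8 mol × 106 g/mol = 43,660 g.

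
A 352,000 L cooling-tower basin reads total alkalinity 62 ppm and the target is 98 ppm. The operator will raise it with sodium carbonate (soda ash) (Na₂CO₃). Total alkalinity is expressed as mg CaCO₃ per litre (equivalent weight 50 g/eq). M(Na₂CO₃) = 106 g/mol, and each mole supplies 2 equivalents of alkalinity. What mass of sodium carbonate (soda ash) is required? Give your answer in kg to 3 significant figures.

Alkalinity to add: (98 − 62) = 36 mg/L as CaCO₃ × 352,000 L = 12,670 g as CaCO₃.
Equivalents: 12,670 g ÷ 50 g/eq = 253.4 eq.
Each mole of Na₂CO₃ supplies 2 eq, so 253.4 / 2 = 126.7 mol.
Mass: 126.7 mol × 106 g/mol = 13,430 g.

13.4 kg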